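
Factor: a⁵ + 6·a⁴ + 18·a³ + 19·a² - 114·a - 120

(a + 1)·(a + 4)·(a - 2)·(a² + 3·a + 15)

Among the possible rational roots, a = 2 is a root, giving the factor (a - 2) and quotient a⁴ + 8·a³ + 34·a² + 87·a + 60.
Continuing, a = -1 is a root, so (a + 1) divides it; the quotient is a³ + 7·a² + 27·a + 60.
Next, a = -4 is a root, so (a + 4) is a factor; dividing leaves a² + 3·a + 15.
The quadratic a² + 3·a + 15 has discriminant -51 < 0 and is irreducible over ℤ.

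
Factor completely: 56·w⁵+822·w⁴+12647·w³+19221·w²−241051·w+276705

Trying the rational-root candidates, w = 9/4 is a root, so (4·w−9) divides it; the quotient is 14·w⁴+237·w³+3695·w²+13119·w−30745.
Next, w = −13/2 is a root, so (2·w+13) is a factor; dividing leaves 7·w³+73·w²+1373·w−2365.
Continuing, w = 11/7 is a root, so (7·w−11) is a factor; dividing leaves w²+12·w+215.
The quadratic w²+12·w+215 has discriminant −716 < 0 and is irreducible over ℤ.

(2·w+13)·(4·w−9)·(7·w−11)·(w²+12·w+215)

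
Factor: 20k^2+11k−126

(4k−9)(5k+14)

Need a pair with product 20·(−126) = −2520 and sum 11: that's 56 and −45.
Split the middle term: 20k^2+56k − 45k−126 = 4k(5k+14) − 9(5k+14).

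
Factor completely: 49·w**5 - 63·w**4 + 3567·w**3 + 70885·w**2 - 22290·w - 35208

(7·w + 4)·(7·w - 6)·(w + 9)·(w**2 - 10·w + 163)

Testing divisors of the constant over divisors of the leading coefficient, w = -9 is a root, so (w + 9) divides it; the quotient is 49·w**4 - 504·w**3 + 8103·w**2 - 2042·w - 3912.
Next, w = -4/7 is a root, so (7·w + 4) divides it; the quotient is 7·w**3 - 76·w**2 + 1201·w - 978.
Then w = 6/7 is a root, giving the factor (7·w - 6) and quotient w**2 - 10·w + 163.
The quadratic w**2 - 10·w + 163 has discriminant -552 < 0 and is irreducible over ℤ.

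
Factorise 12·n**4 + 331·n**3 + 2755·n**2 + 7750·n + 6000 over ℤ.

(3·n + 10)·(4·n + 5)·(n + 15)·(n + 8)

Among the possible rational roots, n = -10/3 is a root, so (3·n + 10) divides it; the quotient is 4·n**3 + 97·n**2 + 595·n + 600.
Next, n = -8 is a root, so (n + 8) is a factor; dividing leaves 4·n**2 + 65·n + 75.
The remaining quadratic factors as (4·n + 5)(n + 15).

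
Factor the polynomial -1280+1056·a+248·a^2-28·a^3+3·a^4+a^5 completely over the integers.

Among the possible rational roots, a = 1 is a root, giving the factor (a-1) and quotient a^4+4·a^3-24·a^2+224·a+1280.
Then a = -8 is a root, giving the factor (a+8) and quotient a^3-4·a^2+8·a+160.
Then a = -4 is a root, so (a+4) divides it; the quotient is a^2-8·a+40.
The quadratic a^2-8·a+40 has discriminant -96 < 0 and is irreducible over ℤ.

(a+4)·(a+8)·(a-1)·(a^2-8·a+40)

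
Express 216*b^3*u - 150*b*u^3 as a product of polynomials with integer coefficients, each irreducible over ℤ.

6*b*u*(6*b + 5*u)*(6*b - 5*u)

Every term has a factor of 6*b*u. Then 36*b^2 - 25*u^2 = (6*b)² − (5*u)².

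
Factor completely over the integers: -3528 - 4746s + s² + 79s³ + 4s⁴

Testing divisors of the constant over divisors of the leading coefficient, s = 7 is a root, giving the factor (s - 7) and quotient 4s³ + 107s² + 750s + 504.
Continuing, s = -3/4 is a root, giving the factor (4s + 3) and quotient s² + 26s + 168.
The remaining quadratic factors as (s + 12)(s + 14).

(4s + 3)(s + 12)(s + 14)(s - 7)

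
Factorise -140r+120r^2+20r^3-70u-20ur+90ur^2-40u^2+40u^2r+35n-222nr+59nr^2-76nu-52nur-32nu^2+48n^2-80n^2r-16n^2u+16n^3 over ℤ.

(4n+4u+r+7)(4n-5r+5)(n-2u-4r)

Group: n(16n^2+16nu-16nr+48n-20ur+20u-5r^2-30r+35) + (-2u-4r)(16n^2+16nu-16nr+48n-20ur+20u-5r^2-30r+35); both groups contain (16n^2+16nu-16nr+48n-20ur+20u-5r^2-30r+35), so (n-2u-4r) is a factor with cofactor 16n^2+16nu-16nr+48n-20ur+20u-5r^2-30r+35.
The cofactor groups again: 16n^2+16nu-16nr+48n-20ur+20u-5r^2-30r+35 = 4n(4n+4u+r+7) + (-5r+5)(4n+4u+r+7); both groups contain (4n+4u+r+7), giving (4n-5r+5)(4n+4u+r+7).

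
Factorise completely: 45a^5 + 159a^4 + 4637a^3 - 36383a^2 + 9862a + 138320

By the rational root theorem, a = 13/3 is a root, giving the factor (3a - 13) and quotient 15a^4 + 118a^3 + 2057a^2 - 3214a - 10640.
Continuing, a = 14/5 is a root, giving the factor (5a - 14) and quotient 3a^3 + 32a^2 + 501a + 760.
Continuing, a = -5/3 is a root, so (3a + 5) divides it; the quotient is a^2 + 9a + 152.
The quadratic a^2 + 9a + 152 has discriminant -527 < 0 and is irreducible over ℤ.

(3a + 5)(3a - 13)(5a - 14)(a^2 + 9a + 152)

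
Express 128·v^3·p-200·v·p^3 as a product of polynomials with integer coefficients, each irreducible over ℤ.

Factor out 8·v·p, leaving 16·v^2-25·p^2, which is a difference of two squares.

8·p·v·(4·v-5·p)·(4·v+5·p)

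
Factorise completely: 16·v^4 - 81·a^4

Difference of squares twice: with A = 2·v and B = 3·a, A⁴ − B⁴ = (A² − B²)(A² + B²), and A² − B² factors again.

(2·v - 3·a)·(2·v + 3·a)·(4·v^2 + 9·a^2)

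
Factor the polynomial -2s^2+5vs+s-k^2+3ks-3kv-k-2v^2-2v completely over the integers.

-(k+v-2s+1)(k+2v-s)

Group: -k(k+v-2s+1) + (-2v+s)(k+v-2s+1); both groups contain (k+v-2s+1).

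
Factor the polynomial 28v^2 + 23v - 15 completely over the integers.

Need a pair with product 28·(-15) = -420 and sum 23: that's -12 and 35.
Split the middle term: 28v^2 - 12v + 35v - 15 = 4v(7v - 3) + 5(7v - 3).

(4v + 5)(7v - 3)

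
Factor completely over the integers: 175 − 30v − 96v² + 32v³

(2v − 5)(4v + 5)(4v − 7)

By the rational root theorem, v = −5/4 is a root, so (4v + 5) divides it; the quotient is 8v² − 34v + 35.
The remaining quadratic factors as (4v − 7)(2v − 5).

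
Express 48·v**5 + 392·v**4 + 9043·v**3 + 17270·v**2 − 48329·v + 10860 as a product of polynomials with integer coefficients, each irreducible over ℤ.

(3·v − 4)·(4·v + 15)·(4·v − 1)·(v**2 + 6·v + 181)

Trying the rational-root candidates, v = 1/4 is a root, so (4·v − 1) is a factor; dividing leaves 12·v**4 + 101·v**3 + 2286·v**2 + 4889·v − 10860.
Then v = 4/3 is a root, giving the factor (3·v − 4) and quotient 4·v**3 + 39·v**2 + 814·v + 2715.
Then v = −15/4 is a root, giving the factor (4·v + 15) and quotient v**2 + 6·v + 181.
The quadratic v**2 + 6·v + 181 has discriminant −688 < 0 and is irreducible over ℤ.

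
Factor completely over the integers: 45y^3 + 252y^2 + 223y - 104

(3y + 13)(3y - 1)(5y + 8)

Among the possible rational roots, y = -8/5 is a root, giving the factor (5y + 8) and quotient 9y^2 + 36y - 13.
The remaining quadratic factors as (3y + 13)(3y - 1).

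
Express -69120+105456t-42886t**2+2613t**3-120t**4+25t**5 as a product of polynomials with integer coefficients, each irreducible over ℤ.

Trying the rational-root candidates, t = 6/5 is a root, giving the factor (5t-6) and quotient 5t**4-18t**3+501t**2-7976t+11520.
Next, t = 9 is a root, so (t-9) divides it; the quotient is 5t**3+27t**2+744t-1280.
Then t = 8/5 is a root, so (5t-8) divides it; the quotient is t**2+7t+160.
The quadratic t**2+7t+160 has discriminant -591 < 0 and is irreducible over ℤ.

(5t-6)(5t-8)(t-9)(t**2+7t+160)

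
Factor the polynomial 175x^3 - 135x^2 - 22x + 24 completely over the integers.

Among the possible rational roots, x = -2/5 is a root, so (5x + 2) divides it; the quotient is 35x^2 - 41x + 12.
The remaining quadratic factors as (7x - 4)(5x - 3).

(5x + 2)(5x - 3)(7x - 4)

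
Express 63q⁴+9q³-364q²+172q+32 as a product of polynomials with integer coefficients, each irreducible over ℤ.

(3q+8)(3q-2)(7q+1)(q-2)

Testing divisors of the constant over divisors of the leading coefficient, q = -8/3 is a root, giving the factor (3q+8) and quotient 21q³-53q²+20q+4.
Continuing, q = 2 is a root, so (q-2) divides it; the quotient is 21q²-11q-2.
The remaining quadratic factors as (3q-2)(7q+1).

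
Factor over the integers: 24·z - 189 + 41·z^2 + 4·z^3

(4·z - 7)·(z + 3)·(z + 9)

Trying the rational-root candidates, z = -3 is a root, giving the factor (z + 3) and quotient 4·z^2 + 29·z - 63.
The remaining quadratic factors as (4·z - 7)(z + 9).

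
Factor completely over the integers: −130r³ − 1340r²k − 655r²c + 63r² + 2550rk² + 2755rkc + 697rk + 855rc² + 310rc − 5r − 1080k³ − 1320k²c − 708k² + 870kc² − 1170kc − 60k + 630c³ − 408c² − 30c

Group: r(−130r² + 220rk + 125rc + 63r − 90k² − 65kc − 59k + 105c² − 68c − 5) + (12k + 6c)(−130r² + 220rk + 125rc + 63r − 90k² − 65kc − 59k + 105c² − 68c − 5); both groups contain (−130r² + 220rk + 125rc + 63r − 90k² − 65kc − 59k + 105c² − 68c − 5), so (r + 12k + 6c) is a factor with cofactor −130r² + 220rk + 125rc + 63r − 90k² − 65kc − 59k + 105c² − 68c − 5.
The cofactor groups again: −130r² + 220rk + 125rc + 63r − 90k² − 65kc − 59k + 105c² − 68c − 5 = −13r(10r − 10k − 15c − 1) + (9k − 7c + 5)(10r − 10k − 15c − 1); both groups contain (10r − 10k − 15c − 1), giving −(13r − 9k + 7c − 5)(10r − 10k − 15c − 1).

−(10r − 10k − 15c − 1)(r + 12k + 6c)(13r − 9k + 7c − 5)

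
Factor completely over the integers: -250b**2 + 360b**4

Factor out 10b**2, leaving 36b**2 - 25, which is a difference of two squares.

10b**2(6b + 5)(6b - 5)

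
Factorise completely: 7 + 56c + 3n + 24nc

(3n + 7)(8c + 1)

Group as (24nc + 3n) + (56c + 7) = 3n(8c + 1) + 7(8c + 1).
Both groups share the factor (8c + 1).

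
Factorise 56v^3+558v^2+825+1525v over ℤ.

(2v+11)(4v+15)(7v+5)

Testing divisors of the constant over divisors of the leading coefficient, v = -5/7 is a root, so (7v+5) is a factor; dividing leaves 8v^2+74v+165.
The remaining quadratic factors as (4v+15)(2v+11).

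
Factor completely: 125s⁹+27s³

Pull out the common factor s³, leaving 125s⁶+27.
Recognize a sum of cubes with the parts 3 and 5s².

s³(5s²+3)(25s⁴−15s²+9)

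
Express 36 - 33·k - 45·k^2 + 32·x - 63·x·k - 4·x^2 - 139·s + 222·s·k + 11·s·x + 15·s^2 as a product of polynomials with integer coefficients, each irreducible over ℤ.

(15·s - 4·x - 3·k - 4)·(s + x + 15·k - 9)

Group: s·(15·s - 4·x - 3·k - 4) + (x + 15·k - 9)·(15·s - 4·x - 3·k - 4); both groups contain (15·s - 4·x - 3·k - 4).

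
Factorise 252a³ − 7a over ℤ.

7a(6a + 1)(6a − 1)

Pull out the common factor 7a; 36a² − 1 is a difference of squares.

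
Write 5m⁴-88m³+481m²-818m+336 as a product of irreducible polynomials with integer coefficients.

(5m-3)(m-2)(m-7)(m-8)

Testing divisors of the constant over divisors of the leading coefficient, m = 2 is a root, giving the factor (m-2) and quotient 5m³-78m²+325m-168.
Continuing, m = 8 is a root, so (m-8) divides it; the quotient is 5m²-38m+21.
The remaining quadratic factors as (m-7)(5m-3).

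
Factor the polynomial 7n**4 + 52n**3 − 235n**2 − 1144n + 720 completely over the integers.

Testing divisors of the constant over divisors of the leading coefficient, n = −9 is a root, so (n + 9) is a factor; dividing leaves 7n**3 − 11n**2 − 136n + 80.
Next, n = 5 is a root, giving the factor (n − 5) and quotient 7n**2 + 24n − 16.
The remaining quadratic factors as (n + 4)(7n − 4).

(7n − 4)(n + 4)(n + 9)(n − 5)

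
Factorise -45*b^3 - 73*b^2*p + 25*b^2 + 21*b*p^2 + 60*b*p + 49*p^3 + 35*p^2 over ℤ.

Group: b*(-45*b^2 - 28*b*p + 25*b + 49*p^2 + 35*p) + p*(-45*b^2 - 28*b*p + 25*b + 49*p^2 + 35*p); both groups contain (-45*b^2 - 28*b*p + 25*b + 49*p^2 + 35*p), so (b + p) is a factor with cofactor -45*b^2 - 28*b*p + 25*b + 49*p^2 + 35*p.
The cofactor groups again: -45*b^2 - 28*b*p + 25*b + 49*p^2 + 35*p = -9*b*(5*b + 7*p) + (7*p + 5)*(5*b + 7*p); both groups contain (5*b + 7*p), giving -(9*b - 7*p - 5)*(5*b + 7*p).

-(5*b + 7*p)*(9*b - 7*p - 5)*(b + p)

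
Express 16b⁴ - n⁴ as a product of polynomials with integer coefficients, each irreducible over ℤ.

Write as (4b²)² − (n²)², then factor 4b² - n² once more.

(2b + n)(2b - n)(4b² + n²)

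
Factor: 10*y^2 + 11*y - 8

(2*y - 1)*(5*y + 8)

Need a pair with product 10·(-8) = -80 and sum 11: that's 16 and -5.
Split the middle term: 10*y^2 + 16*y - 5*y - 8 = 2*y*(5*y + 8) - (5*y + 8).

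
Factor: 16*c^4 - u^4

(2*c + u)*(2*c - u)*(4*c^2 + u^2)

Difference of squares twice: with A = 2*c and B = u, A⁴ − B⁴ = (A² − B²)(A² + B²), and A² − B² factors again.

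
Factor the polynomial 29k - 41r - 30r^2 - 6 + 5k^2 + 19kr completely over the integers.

Group: k(5k - 6r - 1) + (5r + 6)(5k - 6r - 1); both groups contain (5k - 6r - 1).

(5k - 6r - 1)(k + 5r + 6)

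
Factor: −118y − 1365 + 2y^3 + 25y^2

By the rational root theorem, y = 15/2 is a root, so (2y − 15) is a factor; dividing leaves y^2 + 20y + 91.
The remaining quadratic factors as (y + 13)(y + 7).

(2y − 15)(y + 13)(y + 7)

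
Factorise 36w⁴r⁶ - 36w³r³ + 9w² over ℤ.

Pull out the common factor 9w², leaving 4w²r⁶ - 4wr³ + 1.
Recognize a perfect-square trinomial with the parts 1 and 2wr³.

9w²(2wr³ - 1)²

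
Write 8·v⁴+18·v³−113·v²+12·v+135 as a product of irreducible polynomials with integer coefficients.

(2·v−3)·(4·v−9)·(v+1)·(v+5)

By the rational root theorem, v = −1 is a root, so (v+1) is a factor; dividing leaves 8·v³+10·v²−123·v+135.
Next, v = −5 is a root, giving the factor (v+5) and quotient 8·v²−30·v+27.
The remaining quadratic factors as (2·v−3)(4·v−9).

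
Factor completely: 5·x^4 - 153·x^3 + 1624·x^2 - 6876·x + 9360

(5·x - 13)·(x - 10)·(x - 12)·(x - 6)

By the rational root theorem, x = 6 is a root, so (x - 6) divides it; the quotient is 5·x^3 - 123·x^2 + 886·x - 1560.
Continuing, x = 13/5 is a root, giving the factor (5·x - 13) and quotient x^2 - 22·x + 120.
The remaining quadratic factors as (x - 10)(x - 12).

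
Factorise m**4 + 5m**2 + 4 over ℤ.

Substitute u = m**2 to get a quadratic in u, then factor.
m**2 + 1 is irreducible over ℤ (sum of squares).
m**2 + 4 is irreducible over ℤ (sum of squares).

(m**2 + 1)(m**2 + 4)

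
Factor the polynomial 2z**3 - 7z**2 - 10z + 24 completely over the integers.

(2z - 3)(z + 2)(z - 4)

Among the possible rational roots, z = -2 is a root, giving the factor (z + 2) and quotient 2z**2 - 11z + 12.
The remaining quadratic factors as (2z - 3)(z - 4).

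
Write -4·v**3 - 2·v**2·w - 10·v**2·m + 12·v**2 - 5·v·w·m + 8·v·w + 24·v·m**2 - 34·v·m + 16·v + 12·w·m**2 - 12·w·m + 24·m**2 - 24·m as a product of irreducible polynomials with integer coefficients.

-(2·v - 3·m)·(2·v + w + 2)·(v + 4·m - 4)

Group: 2·v·(-2·v**2 - v·w - 8·v·m + 6·v - 4·w·m + 4·w - 8·m + 8) - 3·m·(-2·v**2 - v·w - 8·v·m + 6·v - 4·w·m + 4·w - 8·m + 8); both groups contain (-2·v**2 - v·w - 8·v·m + 6·v - 4·w·m + 4·w - 8·m + 8), so (2·v - 3·m) is a factor with cofactor -2·v**2 - v·w - 8·v·m + 6·v - 4·w·m + 4·w - 8·m + 8.
The cofactor groups again: -2·v**2 - v·w - 8·v·m + 6·v - 4·w·m + 4·w - 8·m + 8 = -2·v·(v + 4·m - 4) + (-w - 2)·(v + 4·m - 4); both groups contain (v + 4·m - 4), giving -(2·v + w + 2)·(v + 4·m - 4).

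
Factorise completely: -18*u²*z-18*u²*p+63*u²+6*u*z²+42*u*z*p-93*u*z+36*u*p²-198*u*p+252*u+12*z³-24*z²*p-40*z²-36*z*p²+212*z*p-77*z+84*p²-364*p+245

-(3*u+2*z-6*p+5)*(2*z+2*p-7)*(3*u-3*z+7)

Group: 3*u*(-6*u*z-6*u*p+21*u-4*z²+8*z*p+4*z+12*p²-52*p+35) + (-3*z+7)*(-6*u*z-6*u*p+21*u-4*z²+8*z*p+4*z+12*p²-52*p+35); both groups contain (-6*u*z-6*u*p+21*u-4*z²+8*z*p+4*z+12*p²-52*p+35), so (3*u-3*z+7) is a factor with cofactor -6*u*z-6*u*p+21*u-4*z²+8*z*p+4*z+12*p²-52*p+35.
The cofactor groups again: -6*u*z-6*u*p+21*u-4*z²+8*z*p+4*z+12*p²-52*p+35 = -3*u*(2*z+2*p-7) + (-2*z+6*p-5)*(2*z+2*p-7); both groups contain (2*z+2*p-7), giving -(3*u+2*z-6*p+5)*(2*z+2*p-7).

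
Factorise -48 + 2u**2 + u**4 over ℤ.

Substitute w = u**2 to get a quadratic in w, then factor.
u**2 - 6 is irreducible over ℤ (6 is not a perfect square).
u**2 + 8 is irreducible over ℤ (always positive, so no real roots).

(u**2 + 8)(u**2 - 6)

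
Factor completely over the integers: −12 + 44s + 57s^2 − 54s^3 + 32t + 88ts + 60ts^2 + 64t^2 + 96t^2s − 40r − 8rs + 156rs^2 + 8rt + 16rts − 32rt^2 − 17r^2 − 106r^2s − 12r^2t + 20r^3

(4r + 4t − 2s + 3)(5r − 8t − 9s + 2)(r − 3s − 2)

Group: 4r(5r^2 − 8rt − 24rs − 8r + 24ts + 16t + 27s^2 + 12s − 4) + (4t − 2s + 3)(5r^2 − 8rt − 24rs − 8r + 24ts + 16t + 27s^2 + 12s − 4); both groups contain (5r^2 − 8rt − 24rs − 8r + 24ts + 16t + 27s^2 + 12s − 4), so (4r + 4t − 2s + 3) is a factor with cofactor 5r^2 − 8rt − 24rs − 8r + 24ts + 16t + 27s^2 + 12s − 4.
The cofactor groups again: 5r^2 − 8rt − 24rs − 8r + 24ts + 16t + 27s^2 + 12s − 4 = 5r(r − 3s − 2) + (−8t − 9s + 2)(r − 3s − 2); both groups contain (r − 3s − 2), giving (5r − 8t − 9s + 2)(r − 3s − 2).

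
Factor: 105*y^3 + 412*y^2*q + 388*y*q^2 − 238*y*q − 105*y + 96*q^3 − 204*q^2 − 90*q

(5*y + 2*q − 5)*(7*y + 6*q)*(3*y + 8*q + 3)

Group: 3*y*(35*y^2 + 44*y*q − 35*y + 12*q^2 − 30*q) + (8*q + 3)*(35*y^2 + 44*y*q − 35*y + 12*q^2 − 30*q); both groups contain (35*y^2 + 44*y*q − 35*y + 12*q^2 − 30*q), so (3*y + 8*q + 3) is a factor with cofactor 35*y^2 + 44*y*q − 35*y + 12*q^2 − 30*q.
The cofactor groups again: 35*y^2 + 44*y*q − 35*y + 12*q^2 − 30*q = 5*y*(7*y + 6*q) + (2*q − 5)*(7*y + 6*q); both groups contain (7*y + 6*q), giving (5*y + 2*q − 5)*(7*y + 6*q).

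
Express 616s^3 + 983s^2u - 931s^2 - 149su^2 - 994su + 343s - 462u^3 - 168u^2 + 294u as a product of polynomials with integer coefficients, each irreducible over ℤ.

Group: 11s(56s^2 + 125su - 49s + 66u^2 - 42u) + (-7u - 7)(56s^2 + 125su - 49s + 66u^2 - 42u); both groups contain (56s^2 + 125su - 49s + 66u^2 - 42u), so (11s - 7u - 7) is a factor with cofactor 56s^2 + 125su - 49s + 66u^2 - 42u.
The cofactor groups again: 56s^2 + 125su - 49s + 66u^2 - 42u = 7s(8s + 11u - 7) + 6u(8s + 11u - 7); both groups contain (8s + 11u - 7), giving (7s + 6u)(8s + 11u - 7).

(11s - 7u - 7)(7s + 6u)(8s + 11u - 7)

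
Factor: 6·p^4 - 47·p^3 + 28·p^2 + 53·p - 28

Trying the rational-root candidates, p = 1/2 is a root, so (2·p - 1) is a factor; dividing leaves 3·p^3 - 22·p^2 + 3·p + 28.
Then p = 4/3 is a root, so (3·p - 4) is a factor; dividing leaves p^2 - 6·p - 7.
The remaining quadratic factors as (p + 1)(p - 7).

(2·p - 1)·(3·p - 4)·(p + 1)·(p - 7)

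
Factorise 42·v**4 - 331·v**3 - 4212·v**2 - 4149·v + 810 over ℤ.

Among the possible rational roots, v = -6 is a root, so (v + 6) divides it; the quotient is 42·v**3 - 583·v**2 - 714·v + 135.
Continuing, v = 15 is a root, so (v - 15) divides it; the quotient is 42·v**2 + 47·v - 9.
The remaining quadratic factors as (7·v + 9)(6·v - 1).

(6·v - 1)·(7·v + 9)·(v + 6)·(v - 15)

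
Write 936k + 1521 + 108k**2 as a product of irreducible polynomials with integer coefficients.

9(2k + 13)(6k + 13)

Pull out the common factor 9, then factor the remaining trinomial.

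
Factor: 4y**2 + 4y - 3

Need a pair with product 4·(-3) = -12 and sum 4: that's -2 and 6.
Split the middle term: 4y**2 - 2y + 6y - 3 = 2y(2y - 1) + 3(2y - 1).

(2y + 3)(2y - 1)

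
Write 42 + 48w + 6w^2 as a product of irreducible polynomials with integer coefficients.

Pull out the common factor 6, then factor the remaining trinomial.

6(w + 1)(w + 7)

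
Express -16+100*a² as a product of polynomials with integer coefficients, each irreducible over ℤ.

4*(5*a+2)*(5*a-2)

Pull out the common factor 4; 25*a²-4 is a difference of squares.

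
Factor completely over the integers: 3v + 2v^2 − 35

Need a pair with product 2·(−35) = −70 and sum 3: that's 10 and −7.
Split the middle term: 2v^2 + 10v − 7v − 35 = 2v(v + 5) − 7(v + 5).

(2v − 7)(v + 5)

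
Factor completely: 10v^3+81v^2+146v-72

(2v+9)(5v-2)(v+4)

Among the possible rational roots, v = 2/5 is a root, giving the factor (5v-2) and quotient 2v^2+17v+36.
The remaining quadratic factors as (2v+9)(v+4).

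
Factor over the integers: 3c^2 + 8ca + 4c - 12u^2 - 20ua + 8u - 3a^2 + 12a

(3c - 6u - a + 4)(c + 2u + 3a)

Group: c(3c - 6u - a + 4) + (2u + 3a)(3c - 6u - a + 4); both groups contain (3c - 6u - a + 4).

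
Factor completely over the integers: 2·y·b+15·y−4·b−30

Group as (2·y·b+15·y) + (−4·b−30) = y·(2·b+15) − 2·(2·b+15).
Both groups share the factor (2·b+15).

(2·b+15)·(y−2)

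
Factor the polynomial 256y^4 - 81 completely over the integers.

(4y)⁴ − (3)⁴ = ((4y)² − (3)²)((4y)² + (3)²); the first factor splits again, the second (16y^2 + 9) is irreducible.

(4y + 3)(4y - 3)(16y^2 + 9)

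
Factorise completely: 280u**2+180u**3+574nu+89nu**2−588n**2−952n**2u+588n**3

Group: 14n(42n**2−41nu−20u**2) + (−9u−14)(42n**2−41nu−20u**2); both groups contain (42n**2−41nu−20u**2), so (14n−9u−14) is a factor with cofactor 42n**2−41nu−20u**2.
The cofactor groups again: 42n**2−41nu−20u**2 = 14n(3n−4u) + 5u(3n−4u); both groups contain (3n−4u), giving (14n+5u)(3n−4u).

(14n+5u)(14n−9u−14)(3n−4u)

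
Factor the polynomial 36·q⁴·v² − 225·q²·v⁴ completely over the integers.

Pull out the common factor 9·q²·v²; 4·q² − 25·v² is a difference of squares.

9·q²·v²·(2·q + 5·v)·(2·q − 5·v)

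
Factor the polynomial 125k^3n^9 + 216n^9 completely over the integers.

n^9(5k + 6)(25k^2 - 30k + 36)

Pull out the common factor n^9, leaving 125k^3 + 216.
Recognize a sum of cubes with the parts 6 and 5k.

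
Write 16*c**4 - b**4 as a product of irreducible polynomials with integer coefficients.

(2*c - b)*(2*c + b)*(4*c**2 + b**2)

Write as (4*c**2)² − (b**2)², then factor 4*c**2 - b**2 once more.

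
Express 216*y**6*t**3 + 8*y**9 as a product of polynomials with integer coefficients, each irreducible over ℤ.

Pull out the common factor 8*y**6, leaving y**3 + 27*t**3.
Recognize a sum of cubes with the parts y and 3*t.

8*y**6*(y + 3*t)*(y**2 - 3*y*t + 9*t**2)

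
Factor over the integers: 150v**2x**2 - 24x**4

6x**2(5v + 2x)(5v - 2x)

Every term has a factor of 6x**2. Then 25v**2 - 4x**2 = (5v)² − (2x)².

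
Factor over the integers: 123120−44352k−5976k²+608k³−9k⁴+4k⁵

(4k−9)(k+6)(k−10)(k²+4k+228)

Testing divisors of the constant over divisors of the leading coefficient, k = −6 is a root, so (k+6) is a factor; dividing leaves 4k⁴−33k³+806k²−10812k+20520.
Continuing, k = 9/4 is a root, giving the factor (4k−9) and quotient k³−6k²+188k−2280.
Then k = 10 is a root, so (k−10) divides it; the quotient is k²+4k+228.
The quadratic k²+4k+228 has discriminant −896 < 0 and is irreducible over ℤ.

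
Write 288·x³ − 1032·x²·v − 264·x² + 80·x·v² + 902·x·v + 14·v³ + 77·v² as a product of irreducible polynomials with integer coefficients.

Group: 12·x·(24·x² − 88·x·v − 22·x + 14·v² + 77·v) + v·(24·x² − 88·x·v − 22·x + 14·v² + 77·v); both groups contain (24·x² − 88·x·v − 22·x + 14·v² + 77·v), so (12·x + v) is a factor with cofactor 24·x² − 88·x·v − 22·x + 14·v² + 77·v.
The cofactor groups again: 24·x² − 88·x·v − 22·x + 14·v² + 77·v = 2·x·(12·x − 2·v − 11) − 7·v·(12·x − 2·v − 11); both groups contain (12·x − 2·v − 11), giving (2·x − 7·v)·(12·x − 2·v − 11).

(12·x − 2·v − 11)·(2·x − 7·v)·(12·x + v)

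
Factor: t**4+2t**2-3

(t+1)(t-1)(t**2+3)

Substitute u = t**2 to get a quadratic in u, then factor.
t**2-1 is a difference of squares.
t**2+3 is irreducible over ℤ (always positive, so no real roots).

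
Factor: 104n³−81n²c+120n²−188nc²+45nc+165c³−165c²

(13n−15c+15)(n−c)(8n+11c)

Group: 13n(8n²+3nc−11c²) + (−15c+15)(8n²+3nc−11c²); both groups contain (8n²+3nc−11c²), so (13n−15c+15) is a factor with cofactor 8n²+3nc−11c².
The cofactor groups again: 8n²+3nc−11c² = 8n(n−c) + 11c(n−c); both groups contain (n−c), giving (8n+11c)(n−c).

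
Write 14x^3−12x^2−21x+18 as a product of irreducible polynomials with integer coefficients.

(7x−6)(2x^2−3)

Group as (14x^3−21x) + (−12x^2+18) = 7x(2x^2−3) − 6(2x^2−3).
Both groups share the factor (2x^2−3).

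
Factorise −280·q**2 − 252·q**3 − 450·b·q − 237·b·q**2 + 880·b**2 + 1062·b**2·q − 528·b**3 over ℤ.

−(11·b + 4·q)·(6·b − 9·q − 10)·(8·b − 7·q)

Group: 6·b·(−88·b**2 + 45·b·q + 28·q**2) + (−9·q − 10)·(−88·b**2 + 45·b·q + 28·q**2); both groups contain (−88·b**2 + 45·b·q + 28·q**2), so (6·b − 9·q − 10) is a factor with cofactor −88·b**2 + 45·b·q + 28·q**2.
The cofactor groups again: −88·b**2 + 45·b·q + 28·q**2 = −8·b·(11·b + 4·q) + 7·q·(11·b + 4·q); both groups contain (11·b + 4·q), giving −(8·b − 7·q)·(11·b + 4·q).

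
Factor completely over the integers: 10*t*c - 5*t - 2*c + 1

Group as (10*t*c - 5*t) + (-2*c + 1) = 5*t*(2*c - 1) - (2*c - 1).
Both groups share the factor (2*c - 1).

(2*c - 1)*(5*t - 1)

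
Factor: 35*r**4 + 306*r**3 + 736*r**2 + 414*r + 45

(5*r + 3)*(7*r + 1)*(r + 3)*(r + 5)

Testing divisors of the constant over divisors of the leading coefficient, r = −1/7 is a root, giving the factor (7*r + 1) and quotient 5*r**3 + 43*r**2 + 99*r + 45.
Then r = −3 is a root, so (r + 3) is a factor; dividing leaves 5*r**2 + 28*r + 15.
The remaining quadratic factors as (r + 5)(5*r + 3).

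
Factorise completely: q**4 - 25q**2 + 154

Substitute u = q**2 to get a quadratic in u, then factor.
q**2 - 11 is irreducible over ℤ (11 is not a perfect square).
q**2 - 14 is irreducible over ℤ (14 is not a perfect square).

(q**2 - 11)(q**2 - 14)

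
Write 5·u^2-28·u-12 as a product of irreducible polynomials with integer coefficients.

Need a pair with product 5·(-12) = -60 and sum -28: that's -30 and 2.
Split the middle term: 5·u^2-30·u + 2·u-12 = 5·u·(u-6) + 2·(u-6).

(5·u+2)·(u-6)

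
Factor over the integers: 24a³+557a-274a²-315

By the rational root theorem, a = 7/6 is a root, so (6a-7) is a factor; dividing leaves 4a²-41a+45.
The remaining quadratic factors as (a-9)(4a-5).

(4a-5)(6a-7)(a-9)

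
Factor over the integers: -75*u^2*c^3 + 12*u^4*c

Pull out the common factor 3*u^2*c; 4*u^2 - 25*c^2 is a difference of squares.

3*c*u^2*(2*u - 5*c)*(2*u + 5*c)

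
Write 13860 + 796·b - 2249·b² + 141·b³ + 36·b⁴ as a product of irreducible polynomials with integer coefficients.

Trying the rational-root candidates, b = -9/4 is a root, giving the factor (4·b + 9) and quotient 9·b³ + 15·b² - 596·b + 1540.
Next, b = -10 is a root, so (b + 10) divides it; the quotient is 9·b² - 75·b + 154.
The remaining quadratic factors as (3·b - 11)(3·b - 14).

(3·b - 11)·(3·b - 14)·(4·b + 9)·(b + 10)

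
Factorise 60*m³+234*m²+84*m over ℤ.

Pull out the common factor 6*m, then factor the remaining trinomial.

6*m*(2*m+7)*(5*m+2)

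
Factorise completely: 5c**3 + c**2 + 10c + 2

(5c + 1)(c**2 + 2)

Group as (5c**3 + 10c) + (c**2 + 2) = 5c(c**2 + 2) + (c**2 + 2).
Both groups share the factor (c**2 + 2).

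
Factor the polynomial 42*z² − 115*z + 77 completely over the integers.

Need a pair with product 42·77 = 3234 and sum −115: that's −66 and −49.
Split the middle term: 42*z² − 66*z − 49*z + 77 = 6*z*(7*z − 11) − 7*(7*z − 11).

(6*z − 7)*(7*z − 11)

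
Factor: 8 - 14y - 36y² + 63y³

(7y - 4)(9y² - 2)

Group as (63y³ - 14y) + (-36y² + 8) = 7y(9y² - 2) - 4(9y² - 2).
Both groups share the factor (9y² - 2).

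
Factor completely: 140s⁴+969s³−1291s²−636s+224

Trying the rational-root candidates, s = −8 is a root, so (s+8) divides it; the quotient is 140s³−151s²−83s+28.
Continuing, s = 7/5 is a root, so (5s−7) is a factor; dividing leaves 28s²+9s−4.
The remaining quadratic factors as (4s−1)(7s+4).

(4s−1)(5s−7)(7s+4)(s+8)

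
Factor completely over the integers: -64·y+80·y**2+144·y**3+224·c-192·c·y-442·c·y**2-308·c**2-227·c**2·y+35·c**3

(5·c+9·y-4)·(7·c-2·y)·(c-8·y-8)

Group: 5·c·(7·c**2-58·c·y-56·c+16·y**2+16·y) + (9·y-4)·(7·c**2-58·c·y-56·c+16·y**2+16·y); both groups contain (7·c**2-58·c·y-56·c+16·y**2+16·y), so (5·c+9·y-4) is a factor with cofactor 7·c**2-58·c·y-56·c+16·y**2+16·y.
The cofactor groups again: 7·c**2-58·c·y-56·c+16·y**2+16·y = c·(7·c-2·y) + (-8·y-8)·(7·c-2·y); both groups contain (7·c-2·y), giving (c-8·y-8)·(7·c-2·y).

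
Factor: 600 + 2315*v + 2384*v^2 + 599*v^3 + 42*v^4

(6*v + 5)*(7*v + 3)*(v + 5)*(v + 8)

Among the possible rational roots, v = −3/7 is a root, so (7*v + 3) is a factor; dividing leaves 6*v^3 + 83*v^2 + 305*v + 200.
Continuing, v = −5/6 is a root, so (6*v + 5) is a factor; dividing leaves v^2 + 13*v + 40.
The remaining quadratic factors as (v + 8)(v + 5).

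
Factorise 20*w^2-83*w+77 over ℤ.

(4*w-11)*(5*w-7)

Need a pair with product 20·77 = 1540 and sum -83: that's -28 and -55.
Split the middle term: 20*w^2-28*w - 55*w+77 = 4*w*(5*w-7) - 11*(5*w-7).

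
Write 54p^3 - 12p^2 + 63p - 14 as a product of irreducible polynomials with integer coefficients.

Group as (54p^3 + 63p) + (-12p^2 - 14) = 9p(6p^2 + 7) - 2(6p^2 + 7).
Both groups share the factor (6p^2 + 7).

(9p - 2)(6p^2 + 7)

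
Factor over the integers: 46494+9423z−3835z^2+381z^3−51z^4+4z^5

Trying the rational-root candidates, z = −9/4 is a root, so (4z+9) is a factor; dividing leaves z^4−15z^3+129z^2−1249z+5166.
Next, z = 7 is a root, giving the factor (z−7) and quotient z^3−8z^2+73z−738.
Next, z = 9 is a root, so (z−9) divides it; the quotient is z^2+z+82.
The quadratic z^2+z+82 has discriminant −327 < 0 and is irreducible over ℤ.

(4z+9)(z−7)(z−9)(z^2+z+82)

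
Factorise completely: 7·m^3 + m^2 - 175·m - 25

(7·m + 1)·(m + 5)·(m - 5)

By the rational root theorem, m = -5 is a root, so (m + 5) is a factor; dividing leaves 7·m^2 - 34·m - 5.
The remaining quadratic factors as (m - 5)(7·m + 1).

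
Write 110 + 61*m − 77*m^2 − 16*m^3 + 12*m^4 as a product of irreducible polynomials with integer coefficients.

(2*m − 5)*(6*m − 11)*(m + 1)*(m + 2)

By the rational root theorem, m = −1 is a root, so (m + 1) divides it; the quotient is 12*m^3 − 28*m^2 − 49*m + 110.
Next, m = −2 is a root, giving the factor (m + 2) and quotient 12*m^2 − 52*m + 55.
The remaining quadratic factors as (6*m − 11)(2*m − 5).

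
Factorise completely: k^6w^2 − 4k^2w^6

Every term has a factor of k^2w^2; factoring it out leaves k^4 − 4w^4.
Recognize a difference of squares with the parts k^2 and 2w^2.

k^2w^2(k^2 + 2w^2)(k^2 − 2w^2)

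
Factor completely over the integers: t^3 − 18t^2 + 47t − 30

(t − 1)(t − 15)(t − 2)

By the rational root theorem, t = 15 is a root, so (t − 15) divides it; the quotient is t^2 − 3t + 2.
The remaining quadratic factors as (t − 1)(t − 2).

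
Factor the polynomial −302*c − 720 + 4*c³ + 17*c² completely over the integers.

Testing divisors of the constant over divisors of the leading coefficient, c = −9/4 is a root, so (4*c + 9) is a factor; dividing leaves c² + 2*c − 80.
The remaining quadratic factors as (c − 8)(c + 10).

(4*c + 9)*(c + 10)*(c − 8)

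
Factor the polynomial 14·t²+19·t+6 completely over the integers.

Need a pair with product 14·6 = 84 and sum 19: that's 12 and 7.
Split the middle term: 14·t²+12·t + 7·t+6 = 2·t·(7·t+6) + (7·t+6).

(2·t+1)·(7·t+6)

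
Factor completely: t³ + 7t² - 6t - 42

(t + 7)(t² - 6)

Group as (t³ - 6t) + (7t² - 42) = t(t² - 6) + 7(t² - 6).
Both groups share the factor (t² - 6).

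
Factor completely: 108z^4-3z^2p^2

Pull out the common factor 3z^2; 36z^2-p^2 is a difference of squares.

3z^2(6z-p)(6z+p)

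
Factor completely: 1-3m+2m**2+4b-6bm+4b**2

Group: 2b(2b-2m+1) + (-m+1)(2b-2m+1); both groups contain (2b-2m+1).

(2b-2m+1)(2b-m+1)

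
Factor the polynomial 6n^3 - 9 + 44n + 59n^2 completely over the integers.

(6n - 1)(n + 1)(n + 9)

Trying the rational-root candidates, n = 1/6 is a root, so (6n - 1) divides it; the quotient is n^2 + 10n + 9.
The remaining quadratic factors as (n + 1)(n + 9).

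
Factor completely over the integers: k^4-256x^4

Difference of squares twice: with A = k and B = 4x, A⁴ − B⁴ = (A² − B²)(A² + B²), and A² − B² factors again.

(k+4x)(k-4x)(k^2+16x^2)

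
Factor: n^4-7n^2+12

Substitute u = n^2 to get a quadratic in u, then factor.
n^2-3 is irreducible over ℤ (3 is not a perfect square).
n^2-4 is a difference of squares.

(n+2)(n-2)(n^2-3)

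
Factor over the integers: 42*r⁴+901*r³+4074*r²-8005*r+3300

(6*r-5)*(7*r-5)*(r+11)*(r+12)

Trying the rational-root candidates, r = -12 is a root, so (r+12) divides it; the quotient is 42*r³+397*r²-690*r+275.
Then r = 5/6 is a root, giving the factor (6*r-5) and quotient 7*r²+72*r-55.
The remaining quadratic factors as (r+11)(7*r-5).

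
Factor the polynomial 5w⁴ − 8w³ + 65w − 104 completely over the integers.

Group as (5w⁴ + 65w) + (−8w³ − 104) = 5w(w³ + 13) − 8(w³ + 13).
Both groups share the factor (w³ + 13).

(5w − 8)(w³ + 13)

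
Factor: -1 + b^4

(b + 1)(b - 1)(b^2 + 1)

Difference of squares twice: with A = b and B = 1, A⁴ − B⁴ = (A² − B²)(A² + B²), and A² − B² factors again.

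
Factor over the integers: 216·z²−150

Every term has a factor of 6. Then 36·z²−25 = (6·z)² − (5)².

6·(6·z+5)·(6·z−5)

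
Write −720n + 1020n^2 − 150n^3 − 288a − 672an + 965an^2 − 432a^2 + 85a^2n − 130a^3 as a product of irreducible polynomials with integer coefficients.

−(13a − 2n + 12)(2a + 5n)(5a − 15n + 12)

Group: 5a(−26a^2 − 61an − 24a + 10n^2 − 60n) + (−15n + 12)(−26a^2 − 61an − 24a + 10n^2 − 60n); both groups contain (−26a^2 − 61an − 24a + 10n^2 − 60n), so (5a − 15n + 12) is a factor with cofactor −26a^2 − 61an − 24a + 10n^2 − 60n.
The cofactor groups again: −26a^2 − 61an − 24a + 10n^2 − 60n = −13a(2a + 5n) + (2n − 12)(2a + 5n); both groups contain (2a + 5n), giving −(13a − 2n + 12)(2a + 5n).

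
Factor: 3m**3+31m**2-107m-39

(3m+1)(m+13)(m-3)

By the rational root theorem, m = -1/3 is a root, so (3m+1) is a factor; dividing leaves m**2+10m-39.
The remaining quadratic factors as (m+13)(m-3).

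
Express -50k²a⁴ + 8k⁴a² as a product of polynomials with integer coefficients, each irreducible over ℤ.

2a²k²(2k - 5a)(2k + 5a)

Every term has a factor of 2k²a². Then 4k² - 25a² = (2k)² − (5a)².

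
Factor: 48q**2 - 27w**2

3(4q + 3w)(4q - 3w)

Every term has a factor of 3. Then 16q**2 - 9w**2 = (4q)² − (3w)².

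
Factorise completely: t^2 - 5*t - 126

Two integers with product -126 and sum -5 are -14 and 9.

(t + 9)*(t - 14)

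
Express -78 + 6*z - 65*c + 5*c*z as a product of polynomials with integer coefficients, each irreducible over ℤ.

(5*c + 6)*(z - 13)

Group as (5*c*z - 65*c) + (6*z - 78) = 5*c*(z - 13) + 6*(z - 13).
Both groups share the factor (z - 13).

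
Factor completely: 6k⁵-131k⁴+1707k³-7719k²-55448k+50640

Trying the rational-root candidates, k = -4 is a root, so (k+4) divides it; the quotient is 6k⁴-155k³+2327k²-17027k+12660.
Continuing, k = 5/6 is a root, so (6k-5) is a factor; dividing leaves k³-25k²+367k-2532.
Continuing, k = 12 is a root, so (k-12) divides it; the quotient is k²-13k+211.
The quadratic k²-13k+211 has discriminant -675 < 0 and is irreducible over ℤ.

(6k-5)(k+4)(k-12)(k²-13k+211)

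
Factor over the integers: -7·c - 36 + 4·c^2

Need a pair with product 4·(-36) = -144 and sum -7: that's -16 and 9.
Split the middle term: 4·c^2 - 16·c + 9·c - 36 = 4·c·(c - 4) + 9·(c - 4).

(4·c + 9)·(c - 4)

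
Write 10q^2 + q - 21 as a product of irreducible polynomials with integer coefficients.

Need a pair with product 10·(-21) = -210 and sum 1: that's 15 and -14.
Split the middle term: 10q^2 + 15q - 14q - 21 = 5q(2q + 3) - 7(2q + 3).

(2q + 3)(5q - 7)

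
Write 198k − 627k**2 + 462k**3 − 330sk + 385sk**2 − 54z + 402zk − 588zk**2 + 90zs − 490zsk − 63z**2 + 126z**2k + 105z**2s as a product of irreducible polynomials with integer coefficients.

(3z − 11k)(7z − 7k + 6)(5s + 6k − 3)

Group: 3z(35zs + 42zk − 21z − 35sk + 30s − 42k**2 + 57k − 18) − 11k(35zs + 42zk − 21z − 35sk + 30s − 42k**2 + 57k − 18); both groups contain (35zs + 42zk − 21z − 35sk + 30s − 42k**2 + 57k − 18), so (3z − 11k) is a factor with cofactor 35zs + 42zk − 21z − 35sk + 30s − 42k**2 + 57k − 18.
The cofactor groups again: 35zs + 42zk − 21z − 35sk + 30s − 42k**2 + 57k − 18 = 7z(5s + 6k − 3) + (−7k + 6)(5s + 6k − 3); both groups contain (5s + 6k − 3), giving (7z − 7k + 6)(5s + 6k − 3).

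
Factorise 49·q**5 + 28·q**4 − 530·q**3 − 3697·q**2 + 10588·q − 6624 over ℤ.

(7·q − 8)·(7·q − 9)·(q − 4)·(q**2 + 7·q + 23)

Among the possible rational roots, q = 9/7 is a root, so (7·q − 9) divides it; the quotient is 7·q**4 + 13·q**3 − 59·q**2 − 604·q + 736.
Next, q = 8/7 is a root, so (7·q − 8) is a factor; dividing leaves q**3 + 3·q**2 − 5·q − 92.
Then q = 4 is a root, so (q − 4) is a factor; dividing leaves q**2 + 7·q + 23.
The quadratic q**2 + 7·q + 23 has discriminant −43 < 0 and is irreducible over ℤ.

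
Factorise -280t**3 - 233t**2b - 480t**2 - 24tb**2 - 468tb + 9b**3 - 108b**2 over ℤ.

-(7t - b + 12)(5t + 3b)(8t + 3b)

Group: 5t(-56t**2 - 13tb - 96t + 3b**2 - 36b) + 3b(-56t**2 - 13tb - 96t + 3b**2 - 36b); both groups contain (-56t**2 - 13tb - 96t + 3b**2 - 36b), so (5t + 3b) is a factor with cofactor -56t**2 - 13tb - 96t + 3b**2 - 36b.
The cofactor groups again: -56t**2 - 13tb - 96t + 3b**2 - 36b = -7t(8t + 3b) + (b - 12)(8t + 3b); both groups contain (8t + 3b), giving -(7t - b + 12)(8t + 3b).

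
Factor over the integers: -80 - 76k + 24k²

4(6k + 5)(k - 4)

Pull out the common factor 4, then factor the remaining trinomial.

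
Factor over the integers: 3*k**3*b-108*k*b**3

Factor out 3*k*b, leaving k**2-36*b**2, which is a difference of two squares.

3*b*k*(k-6*b)*(k+6*b)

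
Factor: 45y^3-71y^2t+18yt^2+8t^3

Group: 9y(5y^2-9yt+4t^2) + 2t(5y^2-9yt+4t^2); both groups contain (5y^2-9yt+4t^2), so (9y+2t) is a factor with cofactor 5y^2-9yt+4t^2.
The cofactor groups again: 5y^2-9yt+4t^2 = y(5y-4t) - t(5y-4t); both groups contain (5y-4t), giving (y-t)(5y-4t).

(5y-4t)(y-t)(9y+2t)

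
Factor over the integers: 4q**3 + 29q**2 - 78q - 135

Trying the rational-root candidates, q = -5/4 is a root, giving the factor (4q + 5) and quotient q**2 + 6q - 27.
The remaining quadratic factors as (q - 3)(q + 9).

(4q + 5)(q + 9)(q - 3)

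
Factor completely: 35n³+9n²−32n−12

By the rational root theorem, n = −2/5 is a root, so (5n+2) is a factor; dividing leaves 7n²−n−6.
The remaining quadratic factors as (7n+6)(n−1).

(5n+2)(7n+6)(n−1)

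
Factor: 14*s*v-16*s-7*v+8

Group as (14*s*v-16*s) + (-7*v+8) = 2*s*(7*v-8) - (7*v-8).
Both groups share the factor (7*v-8).

(2*s-1)*(7*v-8)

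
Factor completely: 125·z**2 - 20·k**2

5·(5·z - 2·k)·(5·z + 2·k)

Factor out 5, leaving 25·z**2 - 4·k**2, which is a difference of two squares.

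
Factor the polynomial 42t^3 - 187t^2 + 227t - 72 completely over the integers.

Among the possible rational roots, t = 1/2 is a root, so (2t - 1) is a factor; dividing leaves 21t^2 - 83t + 72.
The remaining quadratic factors as (3t - 8)(7t - 9).

(2t - 1)(3t - 8)(7t - 9)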